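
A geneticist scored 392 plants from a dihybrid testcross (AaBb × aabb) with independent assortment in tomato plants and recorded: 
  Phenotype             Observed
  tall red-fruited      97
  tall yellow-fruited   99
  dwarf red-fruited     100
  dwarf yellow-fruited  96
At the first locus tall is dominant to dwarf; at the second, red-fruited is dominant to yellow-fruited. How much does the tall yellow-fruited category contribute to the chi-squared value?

0.010

A dihybrid testcross with independent assortment gives a 1:1:1:1 ratio.
Expected counts for N = 392 under a 1:1:1:1 ratio (total parts = 4):
  tall red-fruited: 392 × 1/4 = 98
  tall yellow-fruited: 392 × 1/4 = 98
  dwarf red-fruited: 392 × 1/4 = 98
  dwarf yellow-fruited: 392 × 1/4 = 98
Contribution of tall yellow-fruited: (99 − 98)² / 98 = 0.0102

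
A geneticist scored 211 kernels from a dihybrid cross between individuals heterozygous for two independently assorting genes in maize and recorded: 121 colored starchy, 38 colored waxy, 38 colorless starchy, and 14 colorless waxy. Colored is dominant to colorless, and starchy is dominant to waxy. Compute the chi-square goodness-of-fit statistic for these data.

0.219

A dihybrid F₂ with independent assortment and complete dominance at both loci gives a 9:3:3:1 phenotypic ratio.
Expected counts for N = 211 under a 9:3:3:1 ratio (total parts = 16):
  colored starchy: 211 × 9/16 = 118.6875
  colored waxy: 211 × 3/16 = 39.5625
  colorless starchy: 211 × 3/16 = 39.5625
  colorless waxy: 211 × 1/16 = 13.1875
χ² = Σ (O − E)² / E
  colored starchy: (121 − 118.6875)² / 118.6875 = 0.0451
  colored waxy: (38 − 39.5625)² / 39.5625 = 0.0617
  colorless starchy: (38 − 39.5625)² / 39.5625 = 0.0617
  colorless waxy: (14 − 13.1875)² / 13.1875 = 0.0501
χ² = 0.0451 + 0.0617 + 0.0617 + 0.0501 = 0.2186 ≈ 0.219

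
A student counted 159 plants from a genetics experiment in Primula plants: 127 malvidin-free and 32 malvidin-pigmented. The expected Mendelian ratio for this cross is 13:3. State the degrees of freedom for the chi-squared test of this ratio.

A goodness-of-fit test with 2 phenotype classes has df = 2 − 1 = 1.

1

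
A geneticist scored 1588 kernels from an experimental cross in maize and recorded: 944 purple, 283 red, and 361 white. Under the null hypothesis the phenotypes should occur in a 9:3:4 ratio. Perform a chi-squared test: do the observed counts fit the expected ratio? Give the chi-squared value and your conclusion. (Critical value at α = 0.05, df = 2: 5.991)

The 9:3:4 ratio has 16 parts, so with N = 1588 the expected counts are:
  purple: 1588 × 9/16 = 893.25
  red: 1588 × 3/16 = 297.75
  white: 1588 × 4/16 = 397
χ² = Σ (O − E)² / E
  purple: (944 − 893.25)² / 893.25 = 2.8834
  red: (283 − 297.75)² / 297.75 = 0.7307
  white: (361 − 397)² / 397 = 3.2645
χ² = 2.8834 + 0.7307 + 3.2645 = 6.8786 ≈ 6.879
Degrees of freedom = 3 − 1 = 2; critical value at α = 0.05 is 5.991.
Since 6.879 > 5.991, we reject the null hypothesis — the data do not fit the 9:3:4 ratio.

6.879; not consistent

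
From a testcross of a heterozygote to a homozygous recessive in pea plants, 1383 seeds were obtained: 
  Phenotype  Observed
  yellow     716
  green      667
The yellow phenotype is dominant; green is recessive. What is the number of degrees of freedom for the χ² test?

A testcross of a heterozygote (Aa × aa) gives a 1:1 phenotypic ratio.
A goodness-of-fit test with 2 phenotype classes has df = 2 − 1 = 1.

1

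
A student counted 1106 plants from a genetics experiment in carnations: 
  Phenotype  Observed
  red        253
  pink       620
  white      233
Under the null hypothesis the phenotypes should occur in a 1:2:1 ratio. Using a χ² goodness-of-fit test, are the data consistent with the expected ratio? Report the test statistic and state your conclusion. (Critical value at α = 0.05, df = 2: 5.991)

Total ratio parts = 4. Expected numbers out of 1106:
  red: 1106 × 1/4 = 276.5
  pink: 1106 × 2/4 = 553
  white: 1106 × 1/4 = 276.5
χ² = Σ (O − E)² / E
  red: (253 − 276.5)² / 276.5 = 1.9973
  pink: (620 − 553)² / 553 = 8.1175
  white: (233 − 276.5)² / 276.5 = 6.8436
χ² = 1.9973 + 8.1175 + 6.8436 = 16.9584 ≈ 16.958
Degrees of freedom = 3 − 1 = 2; critical value at α = 0.05 is 5.991.
Since 16.958 > 5.991, we reject the null hypothesis — the data do not fit the 1:2:1 ratio.

16.958; not consistent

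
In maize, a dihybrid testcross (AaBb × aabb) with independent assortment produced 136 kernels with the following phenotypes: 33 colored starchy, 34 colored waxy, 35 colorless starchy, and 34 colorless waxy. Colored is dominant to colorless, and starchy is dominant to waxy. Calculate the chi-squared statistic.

A dihybrid testcross with independent assortment gives a 1:1:1:1 ratio.
Total ratio parts = 4. Expected numbers out of 136:
  colored starchy: 136 × 1/4 = 34
  colored waxy: 136 × 1/4 = 34
  colorless starchy: 136 × 1/4 = 34
  colorless waxy: 136 × 1/4 = 34
χ² = Σ (O − E)² / E
  colored starchy: (33 − 34)² / 34 = 0.0294
  colored waxy: (34 − 34)² / 34 = 0.0000
  colorless starchy: (35 − 34)² / 34 = 0.0294
  colorless waxy: (34 − 34)² / 34 = 0.0000
χ² = 0.0294 + 0.0000 + 0.0294 + 0.0000 = 0.0588 ≈ 0.059

0.059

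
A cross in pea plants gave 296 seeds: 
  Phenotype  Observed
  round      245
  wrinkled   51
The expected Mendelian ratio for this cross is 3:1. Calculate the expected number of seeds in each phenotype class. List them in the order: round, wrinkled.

The 3:1 ratio has 4 parts, so with N = 296 the expected counts are:
  round: 296 × 3/4 = 222
  wrinkled: 296 × 1/4 = 74

222, 74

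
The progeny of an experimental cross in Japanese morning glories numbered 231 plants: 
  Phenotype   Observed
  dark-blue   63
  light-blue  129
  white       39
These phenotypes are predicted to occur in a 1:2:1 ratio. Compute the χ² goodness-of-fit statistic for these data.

Total ratio parts = 4. Expected numbers out of 231:
  dark-blue: 231 × 1/4 = 57.75
  light-blue: 231 × 2/4 = 115.5
  white: 231 × 1/4 = 57.75
χ² = Σ (O − E)² / E
  dark-blue: (63 − 57.75)² / 57.75 = 0.4773
  light-blue: (129 − 115.5)² / 115.5 = 1.5779
  white: (39 − 57.75)² / 57.75 = 6.0877
χ² = 0.4773 + 1.5779 + 6.0877 = 8.1429 ≈ 8.143

8.143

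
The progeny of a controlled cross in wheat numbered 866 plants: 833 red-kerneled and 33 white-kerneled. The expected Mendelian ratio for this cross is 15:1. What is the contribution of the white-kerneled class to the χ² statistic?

Expected counts for N = 866 under a 15:1 ratio (total parts = 16):
  red-kerneled: 866 × 15/16 = 811.875
  white-kerneled: 866 × 1/16 = 54.125
Contribution of white-kerneled: (33 − 54.125)² / 54.125 = 8.2451

8.245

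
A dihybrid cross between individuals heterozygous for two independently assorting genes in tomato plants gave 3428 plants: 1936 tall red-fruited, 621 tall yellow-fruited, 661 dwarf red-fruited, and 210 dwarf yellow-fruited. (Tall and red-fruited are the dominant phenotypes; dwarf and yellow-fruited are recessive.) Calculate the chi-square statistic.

A dihybrid F₂ with independent assortment and complete dominance at both loci gives a 9:3:3:1 phenotypic ratio.
Under the 9:3:3:1 hypothesis (Σ ratio = 16, N = 3428):
  tall red-fruited: 3428 × 9/16 = 1928.25
  tall yellow-fruited: 3428 × 3/16 = 642.75
  dwarf red-fruited: 3428 × 3/16 = 642.75
  dwarf yellow-fruited: 3428 × 1/16 = 214.25
χ² = Σ (O − E)² / E
  tall red-fruited: (1936 − 1928.25)² / 1928.25 = 0.0311
  tall yellow-fruited: (621 − 642.75)² / 642.75 = 0.7360
  dwarf red-fruited: (661 − 642.75)² / 642.75 = 0.5182
  dwarf yellow-fruited: (210 − 214.25)² / 214.25 = 0.0843
χ² = 0.0311 + 0.7360 + 0.5182 + 0.0843 = 1.3696 ≈ 1.370

1.370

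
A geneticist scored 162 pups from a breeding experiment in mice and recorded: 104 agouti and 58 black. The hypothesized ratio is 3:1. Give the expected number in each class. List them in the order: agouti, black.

Expected counts for N = 162 under a 3:1 ratio (total parts = 4):
  agouti: 162 × 3/4 = 121.5
  black: 162 × 1/4 = 40.5

121.5, 40.5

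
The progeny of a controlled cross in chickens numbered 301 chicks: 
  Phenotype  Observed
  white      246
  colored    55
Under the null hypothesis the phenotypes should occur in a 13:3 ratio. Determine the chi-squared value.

Expected counts for N = 301 under a 13:3 ratio (total parts = 16):
  white: 301 × 13/16 = 244.5625
  colored: 301 × 3/16 = 56.4375
χ² = Σ (O − E)² / E
  white: (246 − 244.5625)² / 244.5625 = 0.0084
  colored: (55 − 56.4375)² / 56.4375 = 0.0366
χ² = 0.0084 + 0.0366 = 0.045

0.045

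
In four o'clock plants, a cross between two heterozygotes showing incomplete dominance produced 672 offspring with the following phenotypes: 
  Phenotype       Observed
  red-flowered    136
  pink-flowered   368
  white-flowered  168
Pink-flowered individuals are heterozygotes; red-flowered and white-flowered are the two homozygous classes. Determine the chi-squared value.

9.143

With incomplete dominance, a heterozygote × heterozygote cross gives a 1:2:1 phenotypic ratio.
Expected counts for N = 672 under a 1:2:1 ratio (total parts = 4):
  red-flowered: 672 × 1/4 = 168
  pink-flowered: 672 × 2/4 = 336
  white-flowered: 672 × 1/4 = 168
χ² = Σ (O − E)² / E
  red-flowered: (136 − 168)² / 168 = 6.0952
  pink-flowered: (368 − 336)² / 336 = 3.0476
  white-flowered: (168 − 168)² / 168 = 0.0000
χ² = 6.0952 + 3.0476 + 0.0000 = 9.1428 ≈ 9.143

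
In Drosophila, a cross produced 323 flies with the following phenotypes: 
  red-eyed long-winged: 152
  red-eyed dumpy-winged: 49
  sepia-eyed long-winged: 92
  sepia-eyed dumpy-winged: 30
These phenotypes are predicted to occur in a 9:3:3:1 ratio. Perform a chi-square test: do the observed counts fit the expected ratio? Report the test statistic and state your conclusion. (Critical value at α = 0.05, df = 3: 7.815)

Total ratio parts = 16. Expected numbers out of 323:
  red-eyed long-winged: 323 × 9/16 = 181.6875
  red-eyed dumpy-winged: 323 × 3/16 = 60.5625
  sepia-eyed long-winged: 323 × 3/16 = 60.5625
  sepia-eyed dumpy-winged: 323 × 1/16 = 20.1875
χ² = Σ (O − E)² / E
  red-eyed long-winged: (152 − 181.6875)² / 181.6875 = 4.8509
  red-eyed dumpy-winged: (49 − 60.5625)² / 60.5625 = 2.2075
  sepia-eyed long-winged: (92 − 60.5625)² / 60.5625 = 16.3189
  sepia-eyed dumpy-winged: (30 − 20.1875)² / 20.1875 = 4.7695
χ² = 4.8509 + 2.2075 + 16.3189 + 4.7695 = 28.1468 ≈ 28.147
Degrees of freedom = 4 − 1 = 3; critical value at α = 0.05 is 7.815.
Since 28.147 > 7.815, we reject the null hypothesis — the data do not fit the 9:3:3:1 ratio.

28.147; not consistent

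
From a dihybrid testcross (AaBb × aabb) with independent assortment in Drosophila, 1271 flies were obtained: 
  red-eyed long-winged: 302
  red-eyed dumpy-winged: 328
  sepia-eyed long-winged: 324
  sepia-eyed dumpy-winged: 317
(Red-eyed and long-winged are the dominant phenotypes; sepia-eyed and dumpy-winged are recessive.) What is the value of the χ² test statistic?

1.236

A dihybrid testcross with independent assortment gives a 1:1:1:1 ratio.
The 1:1:1:1 ratio has 4 parts, so with N = 1271 the expected counts are:
  red-eyed long-winged: 1271 × 1/4 = 317.75
  red-eyed dumpy-winged: 1271 × 1/4 = 317.75
  sepia-eyed long-winged: 1271 × 1/4 = 317.75
  sepia-eyed dumpy-winged: 1271 × 1/4 = 317.75
χ² = Σ (O − E)² / E
  red-eyed long-winged: (302 − 317.75)² / 317.75 = 0.7807
  red-eyed dumpy-winged: (328 − 317.75)² / 317.75 = 0.3306
  sepia-eyed long-winged: (324 − 317.75)² / 317.75 = 0.1229
  sepia-eyed dumpy-winged: (317 − 317.75)² / 317.75 = 0.0018
χ² = 0.7807 + 0.3306 + 0.1229 + 0.0018 = 1.236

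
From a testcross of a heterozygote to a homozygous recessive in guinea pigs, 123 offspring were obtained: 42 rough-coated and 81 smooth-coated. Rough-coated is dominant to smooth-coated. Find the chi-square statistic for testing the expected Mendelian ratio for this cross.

A testcross of a heterozygote (Aa × aa) gives a 1:1 phenotypic ratio.
Under the 1:1 hypothesis (Σ ratio = 2, N = 123):
  rough-coated: 123 × 1/2 = 61.5
  smooth-coated: 123 × 1/2 = 61.5
χ² = Σ (O − E)² / E
  rough-coated: (42 − 61.5)² / 61.5 = 6.1829
  smooth-coated: (81 − 61.5)² / 61.5 = 6.1829
χ² = 6.1829 + 6.1829 = 12.3658 ≈ 12.366

12.366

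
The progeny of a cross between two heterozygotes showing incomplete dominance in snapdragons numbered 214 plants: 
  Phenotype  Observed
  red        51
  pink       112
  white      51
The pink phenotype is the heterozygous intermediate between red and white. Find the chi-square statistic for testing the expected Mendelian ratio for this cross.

With incomplete dominance, a heterozygote × heterozygote cross gives a 1:2:1 phenotypic ratio.
Total ratio parts = 4. Expected numbers out of 214:
  red: 214 × 1/4 = 53.5
  pink: 214 × 2/4 = 107
  white: 214 × 1/4 = 53.5
χ² = Σ (O − E)² / E
  red: (51 − 53.5)² / 53.5 = 0.1168
  pink: (112 − 107)² / 107 = 0.2336
  white: (51 − 53.5)² / 53.5 = 0.1168
χ² = 0.1168 + 0.2336 + 0.1168 = 0.4672 ≈ 0.467

0.467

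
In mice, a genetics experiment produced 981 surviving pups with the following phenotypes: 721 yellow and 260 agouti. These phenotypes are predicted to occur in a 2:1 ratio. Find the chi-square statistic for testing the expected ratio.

Total ratio parts = 3. Expected numbers out of 981:
  yellow: 981 × 2/3 = 654
  agouti: 981 × 1/3 = 327
χ² = Σ (O − E)² / E
  yellow: (721 − 654)² / 654 = 6.8639
  agouti: (260 − 327)² / 327 = 13.7278
χ² = 6.8639 + 13.7278 = 20.5917 ≈ 20.592

20.592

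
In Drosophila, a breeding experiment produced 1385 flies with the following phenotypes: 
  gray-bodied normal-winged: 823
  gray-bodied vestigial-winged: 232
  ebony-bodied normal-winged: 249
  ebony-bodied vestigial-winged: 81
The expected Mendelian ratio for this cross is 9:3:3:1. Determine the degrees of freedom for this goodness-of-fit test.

A goodness-of-fit test with 4 phenotype classes has df = 4 − 1 = 3.

3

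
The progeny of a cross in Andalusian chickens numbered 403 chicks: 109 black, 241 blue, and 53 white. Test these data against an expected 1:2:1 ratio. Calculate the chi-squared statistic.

31.050

The 1:2:1 ratio has 4 parts, so with N = 403 the expected counts are:
  black: 403 × 1/4 = 100.75
  blue: 403 × 2/4 = 201.5
  white: 403 × 1/4 = 100.75
χ² = Σ (O − E)² / E
  black: (109 − 100.75)² / 100.75 = 0.6756
  blue: (241 − 201.5)² / 201.5 = 7.7432
  white: (53 − 100.75)² / 100.75 = 22.6309
χ² = 0.6756 + 7.7432 + 22.6309 = 31.0497 ≈ 31.050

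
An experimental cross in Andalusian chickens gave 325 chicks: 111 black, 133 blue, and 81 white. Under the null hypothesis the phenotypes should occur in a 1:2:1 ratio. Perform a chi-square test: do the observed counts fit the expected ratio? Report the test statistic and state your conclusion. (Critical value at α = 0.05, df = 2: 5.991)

Total ratio parts = 4. Expected numbers out of 325:
  black: 325 × 1/4 = 81.25
  blue: 325 × 2/4 = 162.5
  white: 325 × 1/4 = 81.25
χ² = Σ (O − E)² / E
  black: (111 − 81.25)² / 81.25 = 10.8931
  blue: (133 − 162.5)² / 162.5 = 5.3554
  white: (81 − 81.25)² / 81.25 = 0.0008
χ² = 10.8931 + 5.3554 + 0.0008 = 16.2493 ≈ 16.249
Degrees of freedom = 3 − 1 = 2; critical value at α = 0.05 is 5.991.
Since 16.249 > 5.991, we reject the null hypothesis — the data do not fit the 1:2:1 ratio.

16.249; not consistent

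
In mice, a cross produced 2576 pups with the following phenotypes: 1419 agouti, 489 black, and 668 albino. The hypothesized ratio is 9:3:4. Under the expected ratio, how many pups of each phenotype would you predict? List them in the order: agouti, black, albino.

1449, 483, 644

The 9:3:4 ratio has 16 parts, so with N = 2576 the expected counts are:
  agouti: 2576 × 9/16 = 1449
  black: 2576 × 3/16 = 483
  albino: 2576 × 4/16 = 644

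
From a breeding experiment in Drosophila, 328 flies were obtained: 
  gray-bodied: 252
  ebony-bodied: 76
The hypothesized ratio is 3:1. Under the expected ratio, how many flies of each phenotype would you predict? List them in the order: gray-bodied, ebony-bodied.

The 3:1 ratio has 4 parts, so with N = 328 the expected counts are:
  gray-bodied: 328 × 3/4 = 246
  ebony-bodied: 328 × 1/4 = 82

246, 82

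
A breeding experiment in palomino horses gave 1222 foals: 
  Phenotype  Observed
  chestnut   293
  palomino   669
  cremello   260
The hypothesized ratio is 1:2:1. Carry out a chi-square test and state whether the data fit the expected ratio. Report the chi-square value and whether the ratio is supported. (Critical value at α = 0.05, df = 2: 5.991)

Expected counts for N = 1222 under a 1:2:1 ratio (total parts = 4):
  chestnut: 1222 × 1/4 = 305.5
  palomino: 1222 × 2/4 = 611
  cremello: 1222 × 1/4 = 305.5
χ² = Σ (O − E)² / E
  chestnut: (293 − 305.5)² / 305.5 = 0.5115
  palomino: (669 − 611)² / 611 = 5.5057
  cremello: (260 − 305.5)² / 305.5 = 6.7766
χ² = 0.5115 + 5.5057 + 6.7766 = 12.7938 ≈ 12.794
Degrees of freedom = 3 − 1 = 2; critical value at α = 0.05 is 5.991.
Since 12.794 > 5.991, we reject the null hypothesis — the data do not fit the 1:2:1 ratio.

12.794; not consistent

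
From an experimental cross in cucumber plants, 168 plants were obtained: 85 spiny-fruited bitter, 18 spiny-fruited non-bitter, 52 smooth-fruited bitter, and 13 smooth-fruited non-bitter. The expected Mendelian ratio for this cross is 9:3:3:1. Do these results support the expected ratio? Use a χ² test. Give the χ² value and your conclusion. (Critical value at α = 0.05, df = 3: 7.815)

20.677; not consistent

The 9:3:3:1 ratio has 16 parts, so with N = 168 the expected counts are:
  spiny-fruited bitter: 168 × 9/16 = 94.5
  spiny-fruited non-bitter: 168 × 3/16 = 31.5
  smooth-fruited bitter: 168 × 3/16 = 31.5
  smooth-fruited non-bitter: 168 × 1/16 = 10.5
χ² = Σ (O − E)² / E
  spiny-fruited bitter: (85 − 94.5)² / 94.5 = 0.9550
  spiny-fruited non-bitter: (18 − 31.5)² / 31.5 = 5.7857
  smooth-fruited bitter: (52 − 31.5)² / 31.5 = 13.3413
  smooth-fruited non-bitter: (13 − 10.5)² / 10.5 = 0.5952
χ² = 0.9550 + 5.7857 + 13.3413 + 0.5952 = 20.6772 ≈ 20.677
Degrees of freedom = 4 − 1 = 3; critical value at α = 0.05 is 7.815.
Since 20.677 > 7.815, we reject the null hypothesis — the data do not fit the 9:3:3:1 ratio.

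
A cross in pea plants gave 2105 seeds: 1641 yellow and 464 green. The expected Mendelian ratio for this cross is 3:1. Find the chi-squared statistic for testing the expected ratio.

Under the 3:1 hypothesis (Σ ratio = 4, N = 2105):
  yellow: 2105 × 3/4 = 1578.75
  green: 2105 × 1/4 = 526.25
χ² = Σ (O − E)² / E
  yellow: (1641 − 1578.75)² / 1578.75 = 2.4545
  green: (464 − 526.25)² / 526.25 = 7.3635
χ² = 2.4545 + 7.3635 = 9.818

9.818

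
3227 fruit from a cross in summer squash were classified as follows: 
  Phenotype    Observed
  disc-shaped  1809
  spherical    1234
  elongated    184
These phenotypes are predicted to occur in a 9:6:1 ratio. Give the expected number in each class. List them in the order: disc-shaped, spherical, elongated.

The 9:6:1 ratio has 16 parts, so with N = 3227 the expected counts are:
  disc-shaped: 3227 × 9/16 = 1815.1875
  spherical: 3227 × 6/16 = 1210.125
  elongated: 3227 × 1/16 = 201.6875

1815.1875, 1210.125, 201.6875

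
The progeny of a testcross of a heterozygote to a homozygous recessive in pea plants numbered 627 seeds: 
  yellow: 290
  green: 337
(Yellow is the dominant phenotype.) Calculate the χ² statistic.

3.523

A testcross of a heterozygote (Aa × aa) gives a 1:1 phenotypic ratio.
Expected counts for N = 627 under a 1:1 ratio (total parts = 2):
  yellow: 627 × 1/2 = 313.5
  green: 627 × 1/2 = 313.5
χ² = Σ (O − E)² / E
  yellow: (290 − 313.5)² / 313.5 = 1.7616
  green: (337 − 313.5)² / 313.5 = 1.7616
χ² = 1.7616 + 1.7616 = 3.5232 ≈ 3.523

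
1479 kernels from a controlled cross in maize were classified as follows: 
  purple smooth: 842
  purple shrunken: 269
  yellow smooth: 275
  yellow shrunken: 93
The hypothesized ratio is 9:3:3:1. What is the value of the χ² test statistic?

Total ratio parts = 16. Expected numbers out of 1479:
  purple smooth: 1479 × 9/16 = 831.9375
  purple shrunken: 1479 × 3/16 = 277.3125
  yellow smooth: 1479 × 3/16 = 277.3125
  yellow shrunken: 1479 × 1/16 = 92.4375
χ² = Σ (O − E)² / E
  purple smooth: (842 − 831.9375)² / 831.9375 = 0.1217
  purple shrunken: (269 − 277.3125)² / 277.3125 = 0.2492
  yellow smooth: (275 − 277.3125)² / 277.3125 = 0.0193
  yellow shrunken: (93 − 92.4375)² / 92.4375 = 0.0034
χ² = 0.1217 + 0.2492 + 0.0193 + 0.0034 = 0.3936 ≈ 0.394

0.394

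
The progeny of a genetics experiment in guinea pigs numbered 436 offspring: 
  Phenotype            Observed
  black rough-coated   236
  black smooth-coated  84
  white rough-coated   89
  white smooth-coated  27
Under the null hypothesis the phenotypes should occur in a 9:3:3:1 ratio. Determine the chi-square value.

1.056

Under the 9:3:3:1 hypothesis (Σ ratio = 16, N = 436):
  black rough-coated: 436 × 9/16 = 245.25
  black smooth-coated: 436 × 3/16 = 81.75
  white rough-coated: 436 × 3/16 = 81.75
  white smooth-coated: 436 × 1/16 = 27.25
χ² = Σ (O − E)² / E
  black rough-coated: (236 − 245.25)² / 245.25 = 0.3489
  black smooth-coated: (84 − 81.75)² / 81.75 = 0.0619
  white rough-coated: (89 − 81.75)² / 81.75 = 0.6430
  white smooth-coated: (27 − 27.25)² / 27.25 = 0.0023
χ² = 0.3489 + 0.0619 + 0.6430 + 0.0023 = 1.0561 ≈ 1.056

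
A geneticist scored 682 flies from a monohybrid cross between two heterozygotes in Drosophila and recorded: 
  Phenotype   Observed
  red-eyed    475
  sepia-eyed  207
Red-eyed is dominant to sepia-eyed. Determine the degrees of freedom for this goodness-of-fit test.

1

For a monohybrid cross between heterozygotes with complete dominance, the expected phenotypic ratio is 3:1.
A goodness-of-fit test with 2 phenotype classes has df = 2 − 1 = 1.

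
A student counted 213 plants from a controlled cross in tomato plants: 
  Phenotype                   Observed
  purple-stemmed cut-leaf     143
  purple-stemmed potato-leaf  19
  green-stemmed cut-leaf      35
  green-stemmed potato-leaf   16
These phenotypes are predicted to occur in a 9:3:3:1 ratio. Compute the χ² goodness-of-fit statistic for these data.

Expected counts for N = 213 under a 9:3:3:1 ratio (total parts = 16):
  purple-stemmed cut-leaf: 213 × 9/16 = 119.8125
  purple-stemmed potato-leaf: 213 × 3/16 = 39.9375
  green-stemmed cut-leaf: 213 × 3/16 = 39.9375
  green-stemmed potato-leaf: 213 × 1/16 = 13.3125
χ² = Σ (O − E)² / E
  purple-stemmed cut-leaf: (143 − 119.8125)² / 119.8125 = 4.4875
  purple-stemmed potato-leaf: (19 − 39.9375)² / 39.9375 = 10.9766
  green-stemmed cut-leaf: (35 − 39.9375)² / 39.9375 = 0.6104
  green-stemmed potato-leaf: (16 − 13.3125)² / 13.3125 = 0.5425
χ² = 4.4875 + 10.9766 + 0.6104 + 0.5425 = 16.617

16.617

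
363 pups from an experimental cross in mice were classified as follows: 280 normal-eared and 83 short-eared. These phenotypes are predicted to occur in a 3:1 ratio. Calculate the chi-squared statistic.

0.882

Total ratio parts = 4. Expected numbers out of 363:
  normal-eared: 363 × 3/4 = 272.25
  short-eared: 363 × 1/4 = 90.75
χ² = Σ (O − E)² / E
  normal-eared: (280 − 272.25)² / 272.25 = 0.2206
  short-eared: (83 − 90.75)² / 90.75 = 0.6618
χ² = 0.2206 + 0.6618 = 0.8824 ≈ 0.882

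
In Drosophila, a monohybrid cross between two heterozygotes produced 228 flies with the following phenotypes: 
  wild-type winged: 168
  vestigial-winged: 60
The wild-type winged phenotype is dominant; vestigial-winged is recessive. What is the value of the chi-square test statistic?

0.211

For a monohybrid cross between heterozygotes with complete dominance, the expected phenotypic ratio is 3:1.
The 3:1 ratio has 4 parts, so with N = 228 the expected counts are:
  wild-type winged: 228 × 3/4 = 171
  vestigial-winged: 228 × 1/4 = 57
χ² = Σ (O − E)² / E
  wild-type winged: (168 − 171)² / 171 = 0.0526
  vestigial-winged: (60 − 57)² / 57 = 0.1579
χ² = 0.0526 + 0.1579 = 0.2105 ≈ 0.211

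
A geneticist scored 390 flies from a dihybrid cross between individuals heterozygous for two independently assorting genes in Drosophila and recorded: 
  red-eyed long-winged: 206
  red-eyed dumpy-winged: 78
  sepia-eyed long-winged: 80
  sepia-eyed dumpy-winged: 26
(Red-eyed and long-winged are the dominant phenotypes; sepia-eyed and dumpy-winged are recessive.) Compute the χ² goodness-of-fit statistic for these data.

A dihybrid F₂ with independent assortment and complete dominance at both loci gives a 9:3:3:1 phenotypic ratio.
Total ratio parts = 16. Expected numbers out of 390:
  red-eyed long-winged: 390 × 9/16 = 219.375
  red-eyed dumpy-winged: 390 × 3/16 = 73.125
  sepia-eyed long-winged: 390 × 3/16 = 73.125
  sepia-eyed dumpy-winged: 390 × 1/16 = 24.375
χ² = Σ (O − E)² / E
  red-eyed long-winged: (206 − 219.375)² / 219.375 = 0.8155
  red-eyed dumpy-winged: (78 − 73.125)² / 73.125 = 0.3250
  sepia-eyed long-winged: (80 − 73.125)² / 73.125 = 0.6464
  sepia-eyed dumpy-winged: (26 − 24.375)² / 24.375 = 0.1083
χ² = 0.8155 + 0.3250 + 0.6464 + 0.1083 = 1.8952 ≈ 1.895

1.895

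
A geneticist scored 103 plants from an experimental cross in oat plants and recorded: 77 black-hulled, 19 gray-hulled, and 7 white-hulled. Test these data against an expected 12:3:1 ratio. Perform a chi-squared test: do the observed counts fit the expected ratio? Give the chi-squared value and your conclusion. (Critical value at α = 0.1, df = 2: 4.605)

0.055; consistent

The 12:3:1 ratio has 16 parts, so with N = 103 the expected counts are:
  black-hulled: 103 × 12/16 = 77.25
  gray-hulled: 103 × 3/16 = 19.3125
  white-hulled: 103 × 1/16 = 6.4375
χ² = Σ (O − E)² / E
  black-hulled: (77 − 77.25)² / 77.25 = 0.0008
  gray-hulled: (19 − 19.3125)² / 19.3125 = 0.0051
  white-hulled: (7 − 6.4375)² / 6.4375 = 0.0492
χ² = 0.0008 + 0.0051 + 0.0492 = 0.0551 ≈ 0.055
Degrees of freedom = 3 − 1 = 2; critical value at α = 0.1 is 4.605.
Since 0.055 < 4.605, we fail to reject the null hypothesis — the data are consistent with the 12:3:1 ratio.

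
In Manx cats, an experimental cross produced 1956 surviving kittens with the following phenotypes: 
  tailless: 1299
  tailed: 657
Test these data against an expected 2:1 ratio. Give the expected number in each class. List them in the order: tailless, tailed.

Total ratio parts = 3. Expected numbers out of 1956:
  tailless: 1956 × 2/3 = 1304
  tailed: 1956 × 1/3 = 652

1304, 652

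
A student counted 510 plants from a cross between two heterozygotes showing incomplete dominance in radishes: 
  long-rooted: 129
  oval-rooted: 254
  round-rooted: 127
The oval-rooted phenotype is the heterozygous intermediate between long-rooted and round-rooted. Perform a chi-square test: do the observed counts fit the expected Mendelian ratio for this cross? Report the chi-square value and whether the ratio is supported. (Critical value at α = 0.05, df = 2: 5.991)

With incomplete dominance, a heterozygote × heterozygote cross gives a 1:2:1 phenotypic ratio.
The 1:2:1 ratio has 4 parts, so with N = 510 the expected counts are:
  long-rooted: 510 × 1/4 = 127.5
  oval-rooted: 510 × 2/4 = 255
  round-rooted: 510 × 1/4 = 127.5
χ² = Σ (O − E)² / E
  long-rooted: (129 − 127.5)² / 127.5 = 0.0176
  oval-rooted: (254 − 255)² / 255 = 0.0039
  round-rooted: (127 − 127.5)² / 127.5 = 0.0020
χ² = 0.0176 + 0.0039 + 0.0020 = 0.0235 ≈ 0.024
Degrees of freedom = 3 − 1 = 2; critical value at α = 0.05 is 5.991.
Since 0.024 < 5.991, we fail to reject the null hypothesis — the data are consistent with the 1:2:1 ratio.

0.024; consistent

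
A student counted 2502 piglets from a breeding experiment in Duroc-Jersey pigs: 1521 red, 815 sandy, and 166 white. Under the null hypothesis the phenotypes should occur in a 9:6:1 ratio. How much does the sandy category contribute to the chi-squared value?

Under the 9:6:1 hypothesis (Σ ratio = 16, N = 2502):
  red: 2502 × 9/16 = 1407.375
  sandy: 2502 × 6/16 = 938.25
  white: 2502 × 1/16 = 156.375
Contribution of sandy: (815 − 938.25)² / 938.25 = 16.1903

16.190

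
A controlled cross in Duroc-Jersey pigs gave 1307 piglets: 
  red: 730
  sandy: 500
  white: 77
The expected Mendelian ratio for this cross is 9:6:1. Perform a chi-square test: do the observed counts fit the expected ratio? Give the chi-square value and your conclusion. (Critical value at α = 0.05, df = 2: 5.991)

0.505; consistent

Expected counts for N = 1307 under a 9:6:1 ratio (total parts = 16):
  red: 1307 × 9/16 = 735.1875
  sandy: 1307 × 6/16 = 490.125
  white: 1307 × 1/16 = 81.6875
χ² = Σ (O − E)² / E
  red: (730 − 735.1875)² / 735.1875 = 0.0366
  sandy: (500 − 490.125)² / 490.125 = 0.1990
  white: (77 − 81.6875)² / 81.6875 = 0.2690
χ² = 0.0366 + 0.1990 + 0.2690 = 0.5046 ≈ 0.505
Degrees of freedom = 3 − 1 = 2; critical value at α = 0.05 is 5.991.
Since 0.505 < 5.991, we fail to reject the null hypothesis — the data are consistent with the 9:6:1 ratio.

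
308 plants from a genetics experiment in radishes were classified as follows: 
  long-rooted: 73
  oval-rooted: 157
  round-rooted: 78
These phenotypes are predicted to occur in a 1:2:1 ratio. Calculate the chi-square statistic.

Expected counts for N = 308 under a 1:2:1 ratio (total parts = 4):
  long-rooted: 308 × 1/4 = 77
  oval-rooted: 308 × 2/4 = 154
  round-rooted: 308 × 1/4 = 77
χ² = Σ (O − E)² / E
  long-rooted: (73 − 77)² / 77 = 0.2078
  oval-rooted: (157 − 154)² / 154 = 0.0584
  round-rooted: (78 − 77)² / 77 = 0.0130
χ² = 0.2078 + 0.0584 + 0.0130 = 0.2792 ≈ 0.279

0.279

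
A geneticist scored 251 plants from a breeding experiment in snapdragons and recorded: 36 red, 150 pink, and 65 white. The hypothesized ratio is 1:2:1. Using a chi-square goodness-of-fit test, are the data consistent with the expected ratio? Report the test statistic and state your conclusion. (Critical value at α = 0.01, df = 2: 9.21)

Expected counts for N = 251 under a 1:2:1 ratio (total parts = 4):
  red: 251 × 1/4 = 62.75
  pink: 251 × 2/4 = 125.5
  white: 251 × 1/4 = 62.75
χ² = Σ (O − E)² / E
  red: (36 − 62.75)² / 62.75 = 11.4034
  pink: (150 − 125.5)² / 125.5 = 4.7829
  white: (65 − 62.75)² / 62.75 = 0.0807
χ² = 11.4034 + 4.7829 + 0.0807 = 16.267
Degrees of freedom = 3 − 1 = 2; critical value at α = 0.01 is 9.21.
Since 16.267 > 9.21, we reject the null hypothesis — the data do not fit the 1:2:1 ratio.

16.267; not consistent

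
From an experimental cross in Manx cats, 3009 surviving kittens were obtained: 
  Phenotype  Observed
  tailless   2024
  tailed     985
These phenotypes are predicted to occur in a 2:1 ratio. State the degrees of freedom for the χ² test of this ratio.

A goodness-of-fit test with 2 phenotype classes has df = 2 − 1 = 1.

1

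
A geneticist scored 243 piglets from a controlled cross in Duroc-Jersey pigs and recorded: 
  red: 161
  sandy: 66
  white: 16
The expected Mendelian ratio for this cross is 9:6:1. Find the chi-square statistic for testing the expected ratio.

Under the 9:6:1 hypothesis (Σ ratio = 16, N = 243):
  red: 243 × 9/16 = 136.6875
  sandy: 243 × 6/16 = 91.125
  white: 243 × 1/16 = 15.1875
χ² = Σ (O − E)² / E
  red: (161 − 136.6875)² / 136.6875 = 4.3244
  sandy: (66 − 91.125)² / 91.125 = 6.9275
  white: (16 − 15.1875)² / 15.1875 = 0.0435
χ² = 4.3244 + 6.9275 + 0.0435 = 11.2954 ≈ 11.295

11.295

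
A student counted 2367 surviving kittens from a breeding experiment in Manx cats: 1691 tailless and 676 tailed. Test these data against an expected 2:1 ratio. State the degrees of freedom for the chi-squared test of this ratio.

A goodness-of-fit test with 2 phenotype classes has df = 2 − 1 = 1.

1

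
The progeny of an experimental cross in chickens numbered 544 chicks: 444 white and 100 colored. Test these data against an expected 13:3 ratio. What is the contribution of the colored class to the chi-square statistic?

The 13:3 ratio has 16 parts, so with N = 544 the expected counts are:
  white: 544 × 13/16 = 442
  colored: 544 × 3/16 = 102
Contribution of colored: (100 − 102)² / 102 = 0.0392

0.039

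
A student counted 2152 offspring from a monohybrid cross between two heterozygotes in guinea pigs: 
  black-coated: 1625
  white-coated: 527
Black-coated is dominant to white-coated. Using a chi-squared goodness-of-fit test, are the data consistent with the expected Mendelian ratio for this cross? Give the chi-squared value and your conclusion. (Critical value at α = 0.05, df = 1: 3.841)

0.300; consistent

For a monohybrid cross between heterozygotes with complete dominance, the expected phenotypic ratio is 3:1.
Total ratio parts = 4. Expected numbers out of 2152:
  black-coated: 2152 × 3/4 = 1614
  white-coated: 2152 × 1/4 = 538
χ² = Σ (O − E)² / E
  black-coated: (1625 − 1614)² / 1614 = 0.0750
  white-coated: (527 − 538)² / 538 = 0.2249
χ² = 0.0750 + 0.2249 = 0.2999 ≈ 0.300
Degrees of freedom = 2 − 1 = 1; critical value at α = 0.05 is 3.841.
Since 0.300 < 3.841, we fail to reject the null hypothesis — the data are consistent with the 3:1 ratio.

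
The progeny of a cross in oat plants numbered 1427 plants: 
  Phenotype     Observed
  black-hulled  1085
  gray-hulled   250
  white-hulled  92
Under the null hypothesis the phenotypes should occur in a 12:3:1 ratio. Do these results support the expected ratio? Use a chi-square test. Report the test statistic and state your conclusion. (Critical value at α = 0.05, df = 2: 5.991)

The 12:3:1 ratio has 16 parts, so with N = 1427 the expected counts are:
  black-hulled: 1427 × 12/16 = 1070.25
  gray-hulled: 1427 × 3/16 = 267.5625
  white-hulled: 1427 × 1/16 = 89.1875
χ² = Σ (O − E)² / E
  black-hulled: (1085 − 1070.25)² / 1070.25 = 0.2033
  gray-hulled: (250 − 267.5625)² / 267.5625 = 1.1528
  white-hulled: (92 − 89.1875)² / 89.1875 = 0.0887
χ² = 0.2033 + 1.1528 + 0.0887 = 1.4448 ≈ 1.445
Degrees of freedom = 3 − 1 = 2; critical value at α = 0.05 is 5.991.
Since 1.445 < 5.991, we fail to reject the null hypothesis — the data are consistent with the 12:3:1 ratio.

1.445; consistent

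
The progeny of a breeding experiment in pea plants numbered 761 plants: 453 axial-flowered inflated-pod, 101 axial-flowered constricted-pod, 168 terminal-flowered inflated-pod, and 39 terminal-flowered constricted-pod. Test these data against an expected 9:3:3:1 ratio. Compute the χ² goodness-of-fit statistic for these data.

19.664

The 9:3:3:1 ratio has 16 parts, so with N = 761 the expected counts are:
  axial-flowered inflated-pod: 761 × 9/16 = 428.0625
  axial-flowered constricted-pod: 761 × 3/16 = 142.6875
  terminal-flowered inflated-pod: 761 × 3/16 = 142.6875
  terminal-flowered constricted-pod: 761 × 1/16 = 47.5625
χ² = Σ (O − E)² / E
  axial-flowered inflated-pod: (453 − 428.0625)² / 428.0625 = 1.4528
  axial-flowered constricted-pod: (101 − 142.6875)² / 142.6875 = 12.1794
  terminal-flowered inflated-pod: (168 − 142.6875)² / 142.6875 = 4.4904
  terminal-flowered constricted-pod: (39 − 47.5625)² / 47.5625 = 1.5415
χ² = 1.4528 + 12.1794 + 4.4904 + 1.5415 = 19.6641 ≈ 19.664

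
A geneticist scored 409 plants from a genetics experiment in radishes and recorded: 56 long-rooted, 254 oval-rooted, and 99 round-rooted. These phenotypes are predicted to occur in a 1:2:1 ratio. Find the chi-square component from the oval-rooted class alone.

11.982

Under the 1:2:1 hypothesis (Σ ratio = 4, N = 409):
  long-rooted: 409 × 1/4 = 102.25
  oval-rooted: 409 × 2/4 = 204.5
  round-rooted: 409 × 1/4 = 102.25
Contribution of oval-rooted: (254 − 204.5)² / 204.5 = 11.9817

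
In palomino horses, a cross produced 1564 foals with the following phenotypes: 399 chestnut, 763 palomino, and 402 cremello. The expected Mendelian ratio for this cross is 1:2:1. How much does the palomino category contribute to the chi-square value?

Total ratio parts = 4. Expected numbers out of 1564:
  chestnut: 1564 × 1/4 = 391
  palomino: 1564 × 2/4 = 782
  cremello: 1564 × 1/4 = 391
Contribution of palomino: (763 − 782)² / 782 = 0.4616

0.462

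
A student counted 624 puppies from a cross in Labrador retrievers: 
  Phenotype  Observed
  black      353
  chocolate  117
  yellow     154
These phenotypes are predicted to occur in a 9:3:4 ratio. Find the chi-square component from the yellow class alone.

Expected counts for N = 624 under a 9:3:4 ratio (total parts = 16):
  black: 624 × 9/16 = 351
  chocolate: 624 × 3/16 = 117
  yellow: 624 × 4/16 = 156
Contribution of yellow: (154 − 156)² / 156 = 0.0256

0.026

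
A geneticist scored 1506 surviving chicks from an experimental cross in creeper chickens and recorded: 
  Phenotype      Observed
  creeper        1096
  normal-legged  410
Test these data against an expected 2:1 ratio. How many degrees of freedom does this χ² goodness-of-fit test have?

1

A goodness-of-fit test with 2 phenotype classes has df = 2 − 1 = 1.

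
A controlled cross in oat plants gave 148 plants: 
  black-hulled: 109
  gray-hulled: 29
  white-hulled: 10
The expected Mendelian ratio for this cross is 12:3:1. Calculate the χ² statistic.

Under the 12:3:1 hypothesis (Σ ratio = 16, N = 148):
  black-hulled: 148 × 12/16 = 111
  gray-hulled: 148 × 3/16 = 27.75
  white-hulled: 148 × 1/16 = 9.25
χ² = Σ (O − E)² / E
  black-hulled: (109 − 111)² / 111 = 0.0360
  gray-hulled: (29 − 27.75)² / 27.75 = 0.0563
  white-hulled: (10 − 9.25)² / 9.25 = 0.0608
χ² = 0.0360 + 0.0563 + 0.0608 = 0.1531 ≈ 0.153

0.153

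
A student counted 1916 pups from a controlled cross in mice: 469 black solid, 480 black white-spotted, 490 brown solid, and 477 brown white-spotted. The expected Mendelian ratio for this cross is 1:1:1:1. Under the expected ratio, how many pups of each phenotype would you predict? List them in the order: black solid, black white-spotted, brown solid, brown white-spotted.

479, 479, 479, 479

Expected counts for N = 1916 under a 1:1:1:1 ratio (total parts = 4):
  black solid: 1916 × 1/4 = 479
  black white-spotted: 1916 × 1/4 = 479
  brown solid: 1916 × 1/4 = 479
  brown white-spotted: 1916 × 1/4 = 479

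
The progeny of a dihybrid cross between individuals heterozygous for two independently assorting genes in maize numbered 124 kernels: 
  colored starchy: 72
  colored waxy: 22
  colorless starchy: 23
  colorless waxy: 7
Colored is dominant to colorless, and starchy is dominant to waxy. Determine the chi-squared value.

0.215

A dihybrid F₂ with independent assortment and complete dominance at both loci gives a 9:3:3:1 phenotypic ratio.
Total ratio parts = 16. Expected numbers out of 124:
  colored starchy: 124 × 9/16 = 69.75
  colored waxy: 124 × 3/16 = 23.25
  colorless starchy: 124 × 3/16 = 23.25
  colorless waxy: 124 × 1/16 = 7.75
χ² = Σ (O − E)² / E
  colored starchy: (72 − 69.75)² / 69.75 = 0.0726
  colored waxy: (22 − 23.25)² / 23.25 = 0.0672
  colorless starchy: (23 − 23.25)² / 23.25 = 0.0027
  colorless waxy: (7 − 7.75)² / 7.75 = 0.0726
χ² = 0.0726 + 0.0672 + 0.0027 + 0.0726 = 0.2151 ≈ 0.215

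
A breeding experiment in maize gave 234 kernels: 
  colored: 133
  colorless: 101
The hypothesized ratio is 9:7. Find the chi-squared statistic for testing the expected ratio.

0.033

Under the 9:7 hypothesis (Σ ratio = 16, N = 234):
  colored: 234 × 9/16 = 131.625
  colorless: 234 × 7/16 = 102.375
χ² = Σ (O − E)² / E
  colored: (133 − 131.625)² / 131.625 = 0.0144
  colorless: (101 − 102.375)² / 102.375 = 0.0185
χ² = 0.0144 + 0.0185 = 0.0329 ≈ 0.033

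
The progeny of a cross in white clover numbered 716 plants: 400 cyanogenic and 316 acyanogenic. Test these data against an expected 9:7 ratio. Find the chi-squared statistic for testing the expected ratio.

The 9:7 ratio has 16 parts, so with N = 716 the expected counts are:
  cyanogenic: 716 × 9/16 = 402.75
  acyanogenic: 716 × 7/16 = 313.25
χ² = Σ (O − E)² / E
  cyanogenic: (400 − 402.75)² / 402.75 = 0.0188
  acyanogenic: (316 − 313.25)² / 313.25 = 0.0241
χ² = 0.0188 + 0.0241 = 0.0429 ≈ 0.043

0.043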